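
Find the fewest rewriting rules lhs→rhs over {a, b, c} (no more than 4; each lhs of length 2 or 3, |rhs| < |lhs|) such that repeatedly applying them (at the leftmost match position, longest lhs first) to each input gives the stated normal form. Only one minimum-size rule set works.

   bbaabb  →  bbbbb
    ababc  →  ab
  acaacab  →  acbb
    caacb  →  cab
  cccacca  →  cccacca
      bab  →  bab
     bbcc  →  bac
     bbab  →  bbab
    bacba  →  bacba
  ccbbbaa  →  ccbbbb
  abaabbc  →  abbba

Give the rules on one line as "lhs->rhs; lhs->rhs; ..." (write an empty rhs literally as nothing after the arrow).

aa->b; abc->; bc->a

  | bbaabb => bbbbb
  | ababc => ab
  | acaacab => acbcab => acaab => acbb
  | caacb => cbcb => cab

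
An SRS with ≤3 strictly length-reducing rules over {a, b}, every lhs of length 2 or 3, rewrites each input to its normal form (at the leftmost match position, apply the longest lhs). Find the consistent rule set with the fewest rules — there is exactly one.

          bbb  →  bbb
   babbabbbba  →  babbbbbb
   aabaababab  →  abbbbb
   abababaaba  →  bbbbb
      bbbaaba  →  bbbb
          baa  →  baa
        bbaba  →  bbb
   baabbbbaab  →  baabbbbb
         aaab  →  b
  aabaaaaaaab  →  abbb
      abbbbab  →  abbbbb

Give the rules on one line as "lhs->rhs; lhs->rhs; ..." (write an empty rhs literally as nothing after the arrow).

aaa->; aba->bb; bba->bb

  | bbb
  | babbabbbba => babbbbbba => babbbbbb
  | aabaababab => abbababab => abbbabab => abbbbab => abbbbb
  | abababaaba => bbbabaaba => bbbbaaba => bbbbaba => bbbbba => bbbbb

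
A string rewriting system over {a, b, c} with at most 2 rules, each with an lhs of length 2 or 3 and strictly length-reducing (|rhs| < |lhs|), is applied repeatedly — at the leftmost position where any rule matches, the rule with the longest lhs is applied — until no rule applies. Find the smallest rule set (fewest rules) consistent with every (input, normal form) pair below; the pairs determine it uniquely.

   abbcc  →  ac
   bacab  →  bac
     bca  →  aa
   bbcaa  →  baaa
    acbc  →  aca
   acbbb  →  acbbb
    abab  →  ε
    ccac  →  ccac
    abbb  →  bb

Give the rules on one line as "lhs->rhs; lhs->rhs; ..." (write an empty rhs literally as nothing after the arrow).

  | abbcc => bcc => ac
  | bacab => bac
  | bca => aa
  | bbcaa => baaa

ab->; bc->a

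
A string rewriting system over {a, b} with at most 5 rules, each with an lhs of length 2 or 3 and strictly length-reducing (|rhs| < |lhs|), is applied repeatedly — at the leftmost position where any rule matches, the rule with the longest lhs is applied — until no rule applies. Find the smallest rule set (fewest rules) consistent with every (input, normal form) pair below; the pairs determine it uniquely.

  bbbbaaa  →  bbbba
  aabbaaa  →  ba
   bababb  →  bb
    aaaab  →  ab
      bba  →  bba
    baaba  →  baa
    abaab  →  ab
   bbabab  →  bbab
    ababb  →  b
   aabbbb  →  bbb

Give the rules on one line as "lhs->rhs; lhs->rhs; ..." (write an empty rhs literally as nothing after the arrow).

  | bbbbaaa => bbbba
  | aabbaaa => abbaaa => baaa => ba
  | bababb => baabb => babb => bb
  | aaaab => aab => ab

aaa->a; aab->ab; aba->aa; abb->b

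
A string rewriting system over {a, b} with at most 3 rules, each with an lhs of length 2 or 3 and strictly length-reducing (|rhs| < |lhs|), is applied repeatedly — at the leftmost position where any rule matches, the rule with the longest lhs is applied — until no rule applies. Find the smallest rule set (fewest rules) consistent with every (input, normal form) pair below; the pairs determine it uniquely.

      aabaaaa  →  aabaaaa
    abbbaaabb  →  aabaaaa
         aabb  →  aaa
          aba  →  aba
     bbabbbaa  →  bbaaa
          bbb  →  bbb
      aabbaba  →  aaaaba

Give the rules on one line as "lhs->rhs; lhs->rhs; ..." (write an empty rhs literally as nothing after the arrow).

  | aabaaaa
  | abbbaaabb => aabaaabb => aabaaaa
  | aabb => aaa
  | aba

abb->aa; bab->ba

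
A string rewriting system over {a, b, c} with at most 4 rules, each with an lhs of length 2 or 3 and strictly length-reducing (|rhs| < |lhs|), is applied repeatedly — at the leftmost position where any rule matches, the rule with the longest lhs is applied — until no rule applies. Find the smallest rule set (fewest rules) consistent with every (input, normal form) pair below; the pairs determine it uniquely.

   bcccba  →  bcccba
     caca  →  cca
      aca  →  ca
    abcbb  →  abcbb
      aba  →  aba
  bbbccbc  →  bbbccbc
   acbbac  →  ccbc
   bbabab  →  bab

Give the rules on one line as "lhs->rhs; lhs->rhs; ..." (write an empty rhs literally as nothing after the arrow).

ac->c; acb->cc; bba->

  | bcccba
  | caca => cca
  | aca => ca
  | abcbb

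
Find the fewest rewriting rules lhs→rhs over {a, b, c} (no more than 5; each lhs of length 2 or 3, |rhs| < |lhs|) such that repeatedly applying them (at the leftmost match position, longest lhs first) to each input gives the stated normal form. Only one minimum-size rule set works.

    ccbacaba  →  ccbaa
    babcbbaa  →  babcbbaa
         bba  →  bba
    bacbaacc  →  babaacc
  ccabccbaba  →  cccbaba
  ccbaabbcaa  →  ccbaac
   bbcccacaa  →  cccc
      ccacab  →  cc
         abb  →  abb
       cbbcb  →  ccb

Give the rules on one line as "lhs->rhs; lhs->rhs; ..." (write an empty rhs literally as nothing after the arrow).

acb->ab; bbc->c; ca->c; cab->

  | ccbacaba => ccbaa
  | babcbbaa
  | bba
  | bacbaacc => babaacc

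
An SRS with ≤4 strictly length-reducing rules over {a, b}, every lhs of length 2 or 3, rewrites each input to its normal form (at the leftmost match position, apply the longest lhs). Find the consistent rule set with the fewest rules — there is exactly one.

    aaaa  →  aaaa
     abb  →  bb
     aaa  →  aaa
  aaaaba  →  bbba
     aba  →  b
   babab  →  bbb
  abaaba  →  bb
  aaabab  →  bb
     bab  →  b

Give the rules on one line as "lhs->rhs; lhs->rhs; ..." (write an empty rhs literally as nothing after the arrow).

  | aaaa
  | abb => bb
  | aaa
  | aaaaba => aabba => bbba

aab->bb; ab->; aba->b; abb->bb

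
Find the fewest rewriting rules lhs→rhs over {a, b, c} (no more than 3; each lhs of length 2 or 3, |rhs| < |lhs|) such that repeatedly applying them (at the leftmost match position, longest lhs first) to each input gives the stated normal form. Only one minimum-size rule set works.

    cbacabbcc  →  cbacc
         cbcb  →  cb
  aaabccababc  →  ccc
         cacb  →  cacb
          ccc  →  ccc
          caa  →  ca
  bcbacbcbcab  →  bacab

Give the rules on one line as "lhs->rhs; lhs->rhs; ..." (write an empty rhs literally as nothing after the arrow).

  | cbacabbcc => cbacabc => cbacc
  | cbcb => cb
  | aaabccababc => aabccababc => abccababc => ccababc => ccabc => ccc
  | cacb

aa->a; abc->c; bc->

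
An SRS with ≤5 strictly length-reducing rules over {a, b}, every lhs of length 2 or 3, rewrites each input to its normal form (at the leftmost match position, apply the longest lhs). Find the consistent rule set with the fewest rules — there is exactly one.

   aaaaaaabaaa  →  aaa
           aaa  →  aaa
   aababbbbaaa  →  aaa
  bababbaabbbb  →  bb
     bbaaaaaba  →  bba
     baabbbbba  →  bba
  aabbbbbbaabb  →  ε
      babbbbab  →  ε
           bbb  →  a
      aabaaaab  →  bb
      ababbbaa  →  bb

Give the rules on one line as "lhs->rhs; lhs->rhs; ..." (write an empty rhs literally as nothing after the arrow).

  | aaaaaaabaaa => aaaaabaaa => aaabaaa => abaaa => aaa
  | aaa
  | aababbbbaaa => babbbbaaa => bbbbaaa => abaaa => aaa
  | bababbaabbbb => babbaabbbb => bbaabbbb => bbbbbb => abbb => bb

aab->b; ab->; baa->b; bbb->a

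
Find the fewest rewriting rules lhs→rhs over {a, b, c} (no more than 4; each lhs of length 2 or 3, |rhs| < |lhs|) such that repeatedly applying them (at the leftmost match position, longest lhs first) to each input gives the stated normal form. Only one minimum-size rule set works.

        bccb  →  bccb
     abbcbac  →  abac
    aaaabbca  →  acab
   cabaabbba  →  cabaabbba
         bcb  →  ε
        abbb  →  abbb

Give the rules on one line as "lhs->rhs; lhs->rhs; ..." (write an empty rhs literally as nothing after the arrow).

  | bccb
  | abbcbac => abac
  | aaaabbca => acabbca => acab
  | cabaabbba

aaa->ac; bca->; bcb->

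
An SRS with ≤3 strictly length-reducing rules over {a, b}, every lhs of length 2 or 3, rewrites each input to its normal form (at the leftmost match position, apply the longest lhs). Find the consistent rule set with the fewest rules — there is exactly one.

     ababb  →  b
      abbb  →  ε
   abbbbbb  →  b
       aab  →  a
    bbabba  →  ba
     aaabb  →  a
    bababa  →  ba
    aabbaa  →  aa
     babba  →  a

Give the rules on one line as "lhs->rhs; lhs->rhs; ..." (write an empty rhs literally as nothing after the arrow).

  | ababb => abb => b
  | abbb => bb => ε
  | abbbbbb => bbbbb => bbb => b
  | aab => a

ab->; bb->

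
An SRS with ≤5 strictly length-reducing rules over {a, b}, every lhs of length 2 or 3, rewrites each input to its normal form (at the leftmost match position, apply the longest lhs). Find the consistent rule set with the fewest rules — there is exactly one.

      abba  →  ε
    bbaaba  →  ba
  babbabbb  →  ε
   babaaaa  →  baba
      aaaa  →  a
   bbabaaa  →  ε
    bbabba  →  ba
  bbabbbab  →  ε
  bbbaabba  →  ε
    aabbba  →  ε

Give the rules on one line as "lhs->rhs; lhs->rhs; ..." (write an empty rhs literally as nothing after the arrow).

aa->; aaa->; aab->; bb->a

  | abba => aaa => ε
  | bbaaba => aaaba => ba
  | babbabbb => baaabbb => bbbb => abb => aa => ε
  | babaaaa => baba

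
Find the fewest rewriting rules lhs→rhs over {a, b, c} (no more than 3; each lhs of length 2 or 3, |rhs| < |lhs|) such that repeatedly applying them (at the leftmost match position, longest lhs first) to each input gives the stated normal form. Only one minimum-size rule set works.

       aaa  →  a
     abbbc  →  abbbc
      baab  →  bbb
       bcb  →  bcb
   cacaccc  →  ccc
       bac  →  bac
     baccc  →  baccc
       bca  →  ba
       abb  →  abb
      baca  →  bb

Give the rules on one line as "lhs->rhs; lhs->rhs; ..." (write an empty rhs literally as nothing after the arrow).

aa->; baa->bb; ca->a

  | aaa => a
  | abbbc
  | baab => bbb
  | bcb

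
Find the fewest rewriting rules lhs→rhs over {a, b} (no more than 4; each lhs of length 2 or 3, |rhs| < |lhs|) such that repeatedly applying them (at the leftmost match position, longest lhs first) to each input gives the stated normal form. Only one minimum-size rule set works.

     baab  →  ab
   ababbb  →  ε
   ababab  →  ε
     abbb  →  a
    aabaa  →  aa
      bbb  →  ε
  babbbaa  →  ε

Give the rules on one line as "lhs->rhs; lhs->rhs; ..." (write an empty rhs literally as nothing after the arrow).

aba->; ba->; bab->; bbb->

  | baab => ab
  | ababbb => bbb => ε
  | ababab => bab => ε
  | abbb => a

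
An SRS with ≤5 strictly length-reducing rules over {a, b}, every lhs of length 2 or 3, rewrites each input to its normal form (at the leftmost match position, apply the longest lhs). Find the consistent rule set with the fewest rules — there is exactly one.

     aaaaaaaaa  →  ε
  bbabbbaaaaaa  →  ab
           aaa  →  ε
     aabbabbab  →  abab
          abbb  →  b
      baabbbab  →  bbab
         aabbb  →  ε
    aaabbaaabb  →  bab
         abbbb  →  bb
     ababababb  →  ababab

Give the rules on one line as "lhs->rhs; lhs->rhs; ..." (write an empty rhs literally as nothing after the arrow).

aaa->; aab->a; abb->; baa->ab

  | aaaaaaaaa => aaaaaa => aaa => ε
  | bbabbbaaaaaa => bbbaaaaaa => bbabaaaa => bbaabaa => babbaa => baa => ab
  | aaa => ε
  | aabbabbab => ababbab => abab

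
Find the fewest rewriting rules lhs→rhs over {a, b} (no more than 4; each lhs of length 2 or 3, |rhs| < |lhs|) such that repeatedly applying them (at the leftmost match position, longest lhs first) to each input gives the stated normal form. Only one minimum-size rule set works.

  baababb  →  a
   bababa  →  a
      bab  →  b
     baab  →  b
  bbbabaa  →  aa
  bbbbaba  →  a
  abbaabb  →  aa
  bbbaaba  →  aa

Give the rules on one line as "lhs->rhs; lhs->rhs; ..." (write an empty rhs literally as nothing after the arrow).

  | baababb => aababb => aabb => aba => a
  | bababa => ababa => aba => a
  | bab => ab => b
  | baab => aab => ab => b

ab->b; aba->a; abb->ba; ba->a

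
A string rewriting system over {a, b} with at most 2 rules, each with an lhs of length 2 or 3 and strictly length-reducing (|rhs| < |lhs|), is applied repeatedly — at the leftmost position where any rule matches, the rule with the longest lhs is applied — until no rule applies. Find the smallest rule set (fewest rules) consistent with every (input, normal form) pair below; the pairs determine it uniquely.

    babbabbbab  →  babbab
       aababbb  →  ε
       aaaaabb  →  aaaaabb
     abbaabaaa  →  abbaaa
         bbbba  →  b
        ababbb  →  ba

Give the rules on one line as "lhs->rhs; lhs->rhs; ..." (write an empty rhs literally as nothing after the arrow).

aba->; bbb->ba

  | babbabbbab => babbabaab => babbab
  | aababbb => abbb => aba => ε
  | aaaaabb
  | abbaabaaa => abbaaa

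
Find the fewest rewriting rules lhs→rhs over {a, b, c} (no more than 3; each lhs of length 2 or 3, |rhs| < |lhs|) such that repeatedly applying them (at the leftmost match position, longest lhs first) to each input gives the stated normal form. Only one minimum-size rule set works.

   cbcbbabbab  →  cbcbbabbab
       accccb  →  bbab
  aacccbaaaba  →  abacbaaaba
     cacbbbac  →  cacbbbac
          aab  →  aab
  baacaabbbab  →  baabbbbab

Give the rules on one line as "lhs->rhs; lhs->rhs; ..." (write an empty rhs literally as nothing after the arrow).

  | cbcbbabbab
  | accccb => baccb => bbab
  | aacccbaaaba => abacbaaaba
  | cacbbbac

acc->ba; caa->b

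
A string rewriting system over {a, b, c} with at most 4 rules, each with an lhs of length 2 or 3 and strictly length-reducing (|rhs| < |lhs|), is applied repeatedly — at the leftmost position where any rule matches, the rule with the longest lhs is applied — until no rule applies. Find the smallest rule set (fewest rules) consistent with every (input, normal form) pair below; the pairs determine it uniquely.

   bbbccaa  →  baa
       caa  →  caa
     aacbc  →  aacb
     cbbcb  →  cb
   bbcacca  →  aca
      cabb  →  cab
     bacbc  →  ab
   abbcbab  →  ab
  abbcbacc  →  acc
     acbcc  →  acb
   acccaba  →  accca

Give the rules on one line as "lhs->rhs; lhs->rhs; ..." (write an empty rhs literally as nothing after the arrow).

  | bbbccaa => bbccaa => bccaa => bcaa => baa
  | caa
  | aacbc => aacb
  | cbbcb => cbcb => cbb => cb

aba->a; bac->a; bb->b; bc->b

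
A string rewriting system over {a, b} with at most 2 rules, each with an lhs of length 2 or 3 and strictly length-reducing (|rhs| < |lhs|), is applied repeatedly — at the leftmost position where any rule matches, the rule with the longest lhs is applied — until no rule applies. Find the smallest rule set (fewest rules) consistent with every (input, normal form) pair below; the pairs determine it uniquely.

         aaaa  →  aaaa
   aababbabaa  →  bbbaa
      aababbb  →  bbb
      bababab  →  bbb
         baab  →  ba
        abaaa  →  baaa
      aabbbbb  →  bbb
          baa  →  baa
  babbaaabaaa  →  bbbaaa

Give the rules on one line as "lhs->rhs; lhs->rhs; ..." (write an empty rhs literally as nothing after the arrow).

ab->; aba->ba

  | aaaa
  | aababbabaa => ababbabaa => babbabaa => bbabaa => bbbaa
  | aababbb => ababbb => babbb => bbb
  | bababab => bbabab => bbbab => bbb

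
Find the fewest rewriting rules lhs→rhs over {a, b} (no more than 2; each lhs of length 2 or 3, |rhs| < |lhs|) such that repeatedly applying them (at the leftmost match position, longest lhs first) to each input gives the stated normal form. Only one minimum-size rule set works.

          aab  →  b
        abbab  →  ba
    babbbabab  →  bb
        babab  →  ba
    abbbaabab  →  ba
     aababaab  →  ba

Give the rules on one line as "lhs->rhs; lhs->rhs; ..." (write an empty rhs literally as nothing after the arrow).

  | aab => ab => b
  | abbab => bbab => bbb => ba
  | babbbabab => bbbbabab => bababab => bbabab => bbbab => baab => bab => bb
  | babab => bbab => bbb => ba

ab->b; bbb->ba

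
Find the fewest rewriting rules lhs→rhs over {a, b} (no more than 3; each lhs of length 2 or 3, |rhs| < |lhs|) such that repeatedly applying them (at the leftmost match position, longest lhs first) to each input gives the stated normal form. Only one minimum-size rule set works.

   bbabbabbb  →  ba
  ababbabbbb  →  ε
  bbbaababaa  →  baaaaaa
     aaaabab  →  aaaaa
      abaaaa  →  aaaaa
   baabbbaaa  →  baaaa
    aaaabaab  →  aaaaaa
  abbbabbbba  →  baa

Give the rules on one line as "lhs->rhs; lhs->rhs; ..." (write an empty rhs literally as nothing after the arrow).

  | bbabbabbb => bbabbb => bbb => ba
  | ababbabbbb => aabbabbbb => aabbbb => abb => ε
  | bbbaababaa => baaababaa => baaaabaa => baaaaaa
  | aaaabab => aaaaab => aaaaa

ab->a; abb->; bbb->ba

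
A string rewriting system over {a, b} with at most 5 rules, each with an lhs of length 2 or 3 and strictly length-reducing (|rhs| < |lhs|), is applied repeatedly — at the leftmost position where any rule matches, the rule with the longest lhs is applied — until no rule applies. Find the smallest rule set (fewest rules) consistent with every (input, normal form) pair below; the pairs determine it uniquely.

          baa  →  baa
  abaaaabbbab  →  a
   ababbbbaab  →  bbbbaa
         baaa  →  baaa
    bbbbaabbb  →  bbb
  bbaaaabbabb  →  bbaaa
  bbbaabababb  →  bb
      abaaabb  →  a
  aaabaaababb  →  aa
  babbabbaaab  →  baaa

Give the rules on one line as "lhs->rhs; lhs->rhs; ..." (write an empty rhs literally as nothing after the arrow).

  | baa
  | abaaaabbbab => aaabbbab => aabab => ab => a
  | ababbbbaab => bbbbaab => bbbbaa
  | baaa

ab->a; aba->; abb->; bab->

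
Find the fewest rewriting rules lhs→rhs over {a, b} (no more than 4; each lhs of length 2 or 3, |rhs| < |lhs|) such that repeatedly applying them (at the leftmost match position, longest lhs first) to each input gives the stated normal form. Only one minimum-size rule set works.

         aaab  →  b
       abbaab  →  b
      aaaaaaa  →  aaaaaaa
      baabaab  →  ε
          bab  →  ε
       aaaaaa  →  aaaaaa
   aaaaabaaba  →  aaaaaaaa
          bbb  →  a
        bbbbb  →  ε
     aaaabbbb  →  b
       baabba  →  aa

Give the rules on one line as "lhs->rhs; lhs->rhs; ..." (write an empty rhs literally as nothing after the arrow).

  | aaab => aab => ab => b
  | abbaab => bbaab => aab => ab => b
  | aaaaaaa
  | baabaab => baaaab => baaab => baab => bab => bb => ε

ab->b; aba->aa; bb->; bbb->a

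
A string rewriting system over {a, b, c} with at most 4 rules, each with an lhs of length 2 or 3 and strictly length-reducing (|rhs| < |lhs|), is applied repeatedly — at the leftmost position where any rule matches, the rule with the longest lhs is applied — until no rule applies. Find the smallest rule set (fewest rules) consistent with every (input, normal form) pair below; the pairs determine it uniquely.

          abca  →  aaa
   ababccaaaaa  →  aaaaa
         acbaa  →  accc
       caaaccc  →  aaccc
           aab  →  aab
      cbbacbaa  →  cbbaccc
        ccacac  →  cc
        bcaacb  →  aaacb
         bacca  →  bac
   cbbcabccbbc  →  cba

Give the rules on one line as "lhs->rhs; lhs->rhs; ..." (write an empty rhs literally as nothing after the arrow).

baa->cc; bc->a; bcc->aa; ca->

  | abca => aaa
  | ababccaaaaa => abaaaaaaaa => accaaaaaa => acaaaaa => aaaaa
  | acbaa => accc
  | caaaccc => aaccc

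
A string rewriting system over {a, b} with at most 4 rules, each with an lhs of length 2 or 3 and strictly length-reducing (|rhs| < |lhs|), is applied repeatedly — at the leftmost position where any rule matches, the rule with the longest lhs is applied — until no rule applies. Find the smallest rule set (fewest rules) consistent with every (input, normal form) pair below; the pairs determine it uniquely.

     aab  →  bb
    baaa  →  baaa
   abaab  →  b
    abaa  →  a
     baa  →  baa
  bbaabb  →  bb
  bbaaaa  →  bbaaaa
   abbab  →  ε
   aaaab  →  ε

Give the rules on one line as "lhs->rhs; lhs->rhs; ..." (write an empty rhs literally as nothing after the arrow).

  | aab => bb
  | baaa
  | abaab => ab => b
  | abaa => a

aab->bb; ab->b; aba->; bbb->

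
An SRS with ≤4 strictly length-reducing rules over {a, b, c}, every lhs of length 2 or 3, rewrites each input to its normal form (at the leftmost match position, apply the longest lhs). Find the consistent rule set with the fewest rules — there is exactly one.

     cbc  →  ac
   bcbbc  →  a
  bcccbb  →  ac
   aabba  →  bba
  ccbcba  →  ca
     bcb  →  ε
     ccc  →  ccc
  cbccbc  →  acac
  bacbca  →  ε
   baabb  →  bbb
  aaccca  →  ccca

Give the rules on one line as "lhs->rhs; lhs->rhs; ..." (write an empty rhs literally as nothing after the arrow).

  | cbc => ac
  | bcbbc => abbc => bc => a
  | bcccbb => accbb => acab => ac
  | aabba => bba

aa->; ab->; bc->a; cb->a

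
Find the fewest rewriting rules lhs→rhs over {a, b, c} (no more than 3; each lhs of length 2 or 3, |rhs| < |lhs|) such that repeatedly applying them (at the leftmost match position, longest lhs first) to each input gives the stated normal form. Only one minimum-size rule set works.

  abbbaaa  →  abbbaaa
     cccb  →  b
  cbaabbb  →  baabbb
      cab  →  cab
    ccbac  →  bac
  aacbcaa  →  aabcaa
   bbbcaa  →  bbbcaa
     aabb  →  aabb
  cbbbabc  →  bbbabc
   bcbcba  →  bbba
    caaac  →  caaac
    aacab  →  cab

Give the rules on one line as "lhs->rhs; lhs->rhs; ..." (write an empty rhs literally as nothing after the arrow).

aca->ca; cb->b

  | abbbaaa
  | cccb => ccb => cb => b
  | cbaabbb => baabbb
  | cab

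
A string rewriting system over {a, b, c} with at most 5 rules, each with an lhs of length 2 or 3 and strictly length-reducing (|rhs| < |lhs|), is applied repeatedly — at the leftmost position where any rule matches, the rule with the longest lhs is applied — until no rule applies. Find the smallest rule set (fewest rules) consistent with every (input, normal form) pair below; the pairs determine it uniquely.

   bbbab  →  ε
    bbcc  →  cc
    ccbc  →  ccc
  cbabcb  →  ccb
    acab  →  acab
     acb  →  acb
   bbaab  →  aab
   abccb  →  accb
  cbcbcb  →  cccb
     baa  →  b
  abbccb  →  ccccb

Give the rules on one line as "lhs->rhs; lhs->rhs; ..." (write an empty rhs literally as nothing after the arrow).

  | bbbab => bab => bb => ε
  | bbcc => cc
  | ccbc => ccc
  | cbabcb => cbbcb => ccb

abb->cc; ba->b; bb->; bc->c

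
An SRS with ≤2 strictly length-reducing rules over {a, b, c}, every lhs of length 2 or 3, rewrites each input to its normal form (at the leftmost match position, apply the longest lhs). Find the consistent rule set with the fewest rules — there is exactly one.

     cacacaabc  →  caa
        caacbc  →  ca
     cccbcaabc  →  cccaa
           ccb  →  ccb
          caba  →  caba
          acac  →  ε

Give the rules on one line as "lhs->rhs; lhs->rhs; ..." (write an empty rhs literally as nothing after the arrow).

ac->; bc->

  | cacacaabc => cacaabc => caabc => caa
  | caacbc => cabc => ca
  | cccbcaabc => cccaabc => cccaa
  | ccb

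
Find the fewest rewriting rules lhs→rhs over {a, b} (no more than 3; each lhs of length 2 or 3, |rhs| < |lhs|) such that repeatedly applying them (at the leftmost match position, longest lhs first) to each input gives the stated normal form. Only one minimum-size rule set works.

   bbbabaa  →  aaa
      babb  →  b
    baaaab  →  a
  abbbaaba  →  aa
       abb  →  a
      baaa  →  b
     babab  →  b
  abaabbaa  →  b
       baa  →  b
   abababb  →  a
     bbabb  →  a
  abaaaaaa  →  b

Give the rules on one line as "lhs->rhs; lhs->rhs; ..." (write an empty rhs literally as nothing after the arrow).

ab->b; ba->b; bb->a

  | bbbabaa => ababaa => babaa => bbaa => aaa
  | babb => bbb => ab => b
  | baaaab => baaab => baab => bab => bb => a
  | abbbaaba => bbbaaba => abaaba => baaba => baba => bba => aa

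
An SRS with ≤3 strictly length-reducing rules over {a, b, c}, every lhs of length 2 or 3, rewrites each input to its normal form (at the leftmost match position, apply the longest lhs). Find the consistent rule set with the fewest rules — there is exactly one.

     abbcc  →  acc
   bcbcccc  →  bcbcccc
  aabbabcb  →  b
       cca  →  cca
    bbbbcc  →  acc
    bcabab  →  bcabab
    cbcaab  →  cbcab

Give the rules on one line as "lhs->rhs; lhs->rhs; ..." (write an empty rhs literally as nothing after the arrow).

aa->a; abc->; bb->a

  | abbcc => aacc => acc
  | bcbcccc
  | aabbabcb => abbabcb => aaabcb => aabcb => abcb => b
  | cca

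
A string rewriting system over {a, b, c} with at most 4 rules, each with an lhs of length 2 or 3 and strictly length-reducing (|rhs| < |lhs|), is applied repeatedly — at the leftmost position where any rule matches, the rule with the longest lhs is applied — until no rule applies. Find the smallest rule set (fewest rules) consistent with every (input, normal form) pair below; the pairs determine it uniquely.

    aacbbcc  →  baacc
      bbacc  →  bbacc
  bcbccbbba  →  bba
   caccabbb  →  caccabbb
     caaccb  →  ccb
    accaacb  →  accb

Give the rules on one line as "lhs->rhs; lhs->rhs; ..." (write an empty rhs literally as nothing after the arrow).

  | aacbbcc => aaaacc => baacc
  | bbacc
  | bcbccbbba => bcbcaaba => bcbba => baaa => bba
  | caccabbb

aaa->ba; caa->; cbb->aa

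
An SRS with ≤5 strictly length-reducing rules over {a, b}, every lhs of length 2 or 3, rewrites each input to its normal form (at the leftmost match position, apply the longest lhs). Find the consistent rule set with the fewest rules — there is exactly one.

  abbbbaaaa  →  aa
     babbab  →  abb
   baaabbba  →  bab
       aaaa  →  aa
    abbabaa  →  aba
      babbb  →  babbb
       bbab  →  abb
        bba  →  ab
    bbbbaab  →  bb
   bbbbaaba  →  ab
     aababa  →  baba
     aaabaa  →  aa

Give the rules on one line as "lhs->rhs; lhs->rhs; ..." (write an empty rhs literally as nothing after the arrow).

aaa->a; aab->b; baa->a; bba->ab

  | abbbbaaaa => abbabaaa => aabbaaa => bbaaa => abaa => aa
  | babbab => baabb => abb
  | baaabbba => aabbba => bbba => bab
  | aaaa => aa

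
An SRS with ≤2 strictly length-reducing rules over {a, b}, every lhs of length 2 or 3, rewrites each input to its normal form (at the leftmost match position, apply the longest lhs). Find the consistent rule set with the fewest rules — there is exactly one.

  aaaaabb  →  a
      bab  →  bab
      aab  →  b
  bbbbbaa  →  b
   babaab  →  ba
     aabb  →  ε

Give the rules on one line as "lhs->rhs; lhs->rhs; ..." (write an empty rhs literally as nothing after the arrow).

  | aaaaabb => aaabb => abb => a
  | bab
  | aab => b
  | bbbbbaa => bbbaa => baa => b

aa->; bb->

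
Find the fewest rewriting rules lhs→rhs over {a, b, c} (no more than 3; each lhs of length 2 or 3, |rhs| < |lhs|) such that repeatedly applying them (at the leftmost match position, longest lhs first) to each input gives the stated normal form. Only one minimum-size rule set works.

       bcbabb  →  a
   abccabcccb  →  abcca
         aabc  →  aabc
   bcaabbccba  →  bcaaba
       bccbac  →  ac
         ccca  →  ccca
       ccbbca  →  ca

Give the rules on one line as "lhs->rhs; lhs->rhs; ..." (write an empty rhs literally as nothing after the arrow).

bb->; cb->b

  | bcbabb => bbabb => abb => a
  | abccabcccb => abccabccb => abccabcb => abccabb => abcca
  | aabc
  | bcaabbccba => bcaaccba => bcaacba => bcaaba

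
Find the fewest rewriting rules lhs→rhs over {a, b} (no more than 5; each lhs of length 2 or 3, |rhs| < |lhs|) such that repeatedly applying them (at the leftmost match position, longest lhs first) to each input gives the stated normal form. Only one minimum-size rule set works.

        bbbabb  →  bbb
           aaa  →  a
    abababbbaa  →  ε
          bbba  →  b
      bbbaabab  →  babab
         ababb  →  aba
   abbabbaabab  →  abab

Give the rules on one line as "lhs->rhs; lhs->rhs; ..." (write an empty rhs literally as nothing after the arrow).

aa->; abb->a; baa->a; bba->

  | bbbabb => bbb
  | aaa => a
  | abababbbaa => abababaa => ababaa => abaa => aa => ε
  | bbba => b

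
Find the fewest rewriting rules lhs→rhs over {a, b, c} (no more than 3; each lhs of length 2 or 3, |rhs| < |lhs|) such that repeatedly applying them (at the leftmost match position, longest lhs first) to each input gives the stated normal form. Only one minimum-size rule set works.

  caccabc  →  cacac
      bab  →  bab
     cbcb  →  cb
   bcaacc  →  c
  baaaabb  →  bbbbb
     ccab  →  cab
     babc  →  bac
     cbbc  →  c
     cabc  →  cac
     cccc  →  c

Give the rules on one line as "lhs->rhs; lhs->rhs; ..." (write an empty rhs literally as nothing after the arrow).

aa->b; bc->c; cc->c

  | caccabc => cacabc => cacac
  | bab
  | cbcb => ccb => cb
  | bcaacc => caacc => cbcc => ccc => cc => c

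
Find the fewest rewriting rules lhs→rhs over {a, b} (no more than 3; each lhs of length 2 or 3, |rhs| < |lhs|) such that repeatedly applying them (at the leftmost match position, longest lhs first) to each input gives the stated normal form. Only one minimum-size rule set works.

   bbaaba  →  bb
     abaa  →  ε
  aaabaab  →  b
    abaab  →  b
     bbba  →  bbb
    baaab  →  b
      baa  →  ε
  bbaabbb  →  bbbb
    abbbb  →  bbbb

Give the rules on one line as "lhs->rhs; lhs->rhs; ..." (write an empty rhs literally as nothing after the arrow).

ab->b; ba->b; baa->

  | bbaaba => bba => bb
  | abaa => baa => ε
  | aaabaab => aabaab => abaab => baab => b
  | abaab => baab => b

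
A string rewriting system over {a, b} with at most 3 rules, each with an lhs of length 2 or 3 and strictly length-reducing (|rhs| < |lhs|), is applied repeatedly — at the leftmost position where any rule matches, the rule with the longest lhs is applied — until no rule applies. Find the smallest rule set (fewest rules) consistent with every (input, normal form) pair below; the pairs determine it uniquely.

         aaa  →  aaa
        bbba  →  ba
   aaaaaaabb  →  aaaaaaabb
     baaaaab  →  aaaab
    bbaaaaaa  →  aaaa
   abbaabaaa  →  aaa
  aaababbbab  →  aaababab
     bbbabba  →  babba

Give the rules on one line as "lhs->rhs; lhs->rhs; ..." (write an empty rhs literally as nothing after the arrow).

baa->a; bbb->b

  | aaa
  | bbba => ba
  | aaaaaaabb
  | baaaaab => aaaab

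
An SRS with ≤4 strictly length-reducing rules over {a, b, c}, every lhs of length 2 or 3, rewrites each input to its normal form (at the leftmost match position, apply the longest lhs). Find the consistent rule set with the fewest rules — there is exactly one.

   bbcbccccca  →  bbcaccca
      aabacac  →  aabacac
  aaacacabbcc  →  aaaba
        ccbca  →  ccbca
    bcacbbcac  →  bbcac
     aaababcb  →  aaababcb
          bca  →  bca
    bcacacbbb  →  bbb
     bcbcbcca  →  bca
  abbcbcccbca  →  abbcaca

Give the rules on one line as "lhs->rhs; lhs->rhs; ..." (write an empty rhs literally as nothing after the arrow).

  | bbcbccccca => bbcaccca
  | aabacac
  | aaacacabbcc => aaacabbcc => aaabbcc => aaaba
  | ccbca

acb->a; bcc->a; caa->cc; cab->b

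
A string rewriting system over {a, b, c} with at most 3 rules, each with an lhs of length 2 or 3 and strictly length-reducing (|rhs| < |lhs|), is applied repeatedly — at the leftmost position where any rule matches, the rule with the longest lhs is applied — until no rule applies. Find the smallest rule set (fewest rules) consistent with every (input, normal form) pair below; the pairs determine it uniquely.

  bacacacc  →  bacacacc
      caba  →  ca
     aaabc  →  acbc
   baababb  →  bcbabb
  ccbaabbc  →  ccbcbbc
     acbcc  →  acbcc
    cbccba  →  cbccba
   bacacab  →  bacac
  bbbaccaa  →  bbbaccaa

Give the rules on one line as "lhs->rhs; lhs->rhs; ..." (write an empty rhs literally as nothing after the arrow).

  | bacacacc
  | caba => ca
  | aaabc => acbc
  | baababb => bcbabb

aab->cb; cab->c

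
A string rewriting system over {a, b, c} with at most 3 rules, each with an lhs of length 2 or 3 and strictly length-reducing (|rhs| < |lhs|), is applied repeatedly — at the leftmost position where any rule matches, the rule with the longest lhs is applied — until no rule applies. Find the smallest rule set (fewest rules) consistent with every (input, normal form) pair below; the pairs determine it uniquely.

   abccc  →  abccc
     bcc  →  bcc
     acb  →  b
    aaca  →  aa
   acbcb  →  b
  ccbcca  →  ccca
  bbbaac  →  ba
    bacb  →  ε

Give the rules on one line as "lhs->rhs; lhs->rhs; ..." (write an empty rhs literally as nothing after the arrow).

  | abccc
  | bcc
  | acb => b
  | aaca => aa

ac->; bb->; cb->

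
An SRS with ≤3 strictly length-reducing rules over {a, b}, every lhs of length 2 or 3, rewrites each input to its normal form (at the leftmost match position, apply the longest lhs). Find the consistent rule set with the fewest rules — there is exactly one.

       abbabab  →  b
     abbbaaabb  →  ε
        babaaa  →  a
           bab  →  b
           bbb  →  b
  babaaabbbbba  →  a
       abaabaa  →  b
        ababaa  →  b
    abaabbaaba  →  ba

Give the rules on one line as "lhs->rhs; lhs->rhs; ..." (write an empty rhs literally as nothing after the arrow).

aa->b; ab->; bb->

  | abbabab => babab => bab => b
  | abbbaaabb => bbaaabb => aaabb => babb => bb => ε
  | babaaa => baaa => bba => a
  | bab => b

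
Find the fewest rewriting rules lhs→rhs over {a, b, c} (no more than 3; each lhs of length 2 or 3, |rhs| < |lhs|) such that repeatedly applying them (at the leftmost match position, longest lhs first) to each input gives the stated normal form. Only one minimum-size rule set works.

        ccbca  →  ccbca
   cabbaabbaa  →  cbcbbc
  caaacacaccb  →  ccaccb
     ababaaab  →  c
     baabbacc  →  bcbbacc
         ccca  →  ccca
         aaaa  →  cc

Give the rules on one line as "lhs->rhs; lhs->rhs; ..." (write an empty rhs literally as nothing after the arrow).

aa->c; ab->; aca->a

  | ccbca
  | cabbaabbaa => cbaabbaa => cbcbbaa => cbcbbc
  | caaacacaccb => ccacacaccb => ccacaccb => ccaccb
  | ababaaab => abaaab => aaab => cab => c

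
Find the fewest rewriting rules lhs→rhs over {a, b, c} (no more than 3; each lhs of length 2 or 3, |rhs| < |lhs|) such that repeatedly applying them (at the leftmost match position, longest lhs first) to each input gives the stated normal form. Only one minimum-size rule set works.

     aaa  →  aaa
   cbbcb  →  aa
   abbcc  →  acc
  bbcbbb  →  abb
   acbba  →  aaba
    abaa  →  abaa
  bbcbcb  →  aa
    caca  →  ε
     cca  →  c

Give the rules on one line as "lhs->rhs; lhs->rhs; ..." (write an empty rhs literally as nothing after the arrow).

bc->c; ca->; cb->a

  | aaa
  | cbbcb => abcb => acb => aa
  | abbcc => abcc => acc
  | bbcbbb => bcbbb => cbbb => abb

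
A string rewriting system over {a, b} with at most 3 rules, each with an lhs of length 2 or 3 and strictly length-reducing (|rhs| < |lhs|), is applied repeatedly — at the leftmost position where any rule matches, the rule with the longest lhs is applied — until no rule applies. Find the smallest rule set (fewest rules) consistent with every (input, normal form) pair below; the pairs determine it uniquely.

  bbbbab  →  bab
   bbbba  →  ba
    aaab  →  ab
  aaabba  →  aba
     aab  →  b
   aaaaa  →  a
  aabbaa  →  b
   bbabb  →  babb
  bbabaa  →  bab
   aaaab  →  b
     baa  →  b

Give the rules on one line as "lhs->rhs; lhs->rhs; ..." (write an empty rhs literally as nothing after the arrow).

  | bbbbab => bbbab => bbab => bab
  | bbbba => bbba => bba => ba
  | aaab => ab
  | aaabba => abba => aba

aa->; bba->ba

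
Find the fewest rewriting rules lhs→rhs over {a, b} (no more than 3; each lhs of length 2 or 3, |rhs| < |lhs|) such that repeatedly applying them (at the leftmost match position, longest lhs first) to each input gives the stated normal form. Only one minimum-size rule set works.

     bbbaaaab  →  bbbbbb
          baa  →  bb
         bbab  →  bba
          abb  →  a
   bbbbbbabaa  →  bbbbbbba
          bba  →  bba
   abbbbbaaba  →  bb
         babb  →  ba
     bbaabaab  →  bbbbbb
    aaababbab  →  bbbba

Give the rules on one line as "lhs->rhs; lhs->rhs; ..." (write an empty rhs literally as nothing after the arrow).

aa->b; ab->a

  | bbbaaaab => bbbbaab => bbbbbb
  | baa => bb
  | bbab => bba
  | abb => ab => a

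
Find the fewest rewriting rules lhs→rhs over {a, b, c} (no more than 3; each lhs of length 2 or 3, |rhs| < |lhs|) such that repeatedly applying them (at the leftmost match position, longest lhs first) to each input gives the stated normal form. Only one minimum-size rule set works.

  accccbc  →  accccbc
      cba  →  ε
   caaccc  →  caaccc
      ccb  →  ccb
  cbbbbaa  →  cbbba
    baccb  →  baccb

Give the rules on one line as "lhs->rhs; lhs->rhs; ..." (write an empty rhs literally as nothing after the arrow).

baa->a; cba->

  | accccbc
  | cba => ε
  | caaccc
  | ccb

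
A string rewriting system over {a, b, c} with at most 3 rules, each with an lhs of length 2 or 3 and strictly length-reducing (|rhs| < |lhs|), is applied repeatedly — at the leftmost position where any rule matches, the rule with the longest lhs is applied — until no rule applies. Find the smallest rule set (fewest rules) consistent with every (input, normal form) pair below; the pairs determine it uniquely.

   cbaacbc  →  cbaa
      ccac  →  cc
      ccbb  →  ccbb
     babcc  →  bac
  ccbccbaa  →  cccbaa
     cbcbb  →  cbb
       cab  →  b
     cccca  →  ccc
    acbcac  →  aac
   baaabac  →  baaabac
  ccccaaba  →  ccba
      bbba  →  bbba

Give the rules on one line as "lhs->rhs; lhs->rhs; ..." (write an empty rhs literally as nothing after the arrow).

  | cbaacbc => cbaabc => cbaa
  | ccac => cc
  | ccbb
  | babcc => bac

acb->ab; bc->; ca->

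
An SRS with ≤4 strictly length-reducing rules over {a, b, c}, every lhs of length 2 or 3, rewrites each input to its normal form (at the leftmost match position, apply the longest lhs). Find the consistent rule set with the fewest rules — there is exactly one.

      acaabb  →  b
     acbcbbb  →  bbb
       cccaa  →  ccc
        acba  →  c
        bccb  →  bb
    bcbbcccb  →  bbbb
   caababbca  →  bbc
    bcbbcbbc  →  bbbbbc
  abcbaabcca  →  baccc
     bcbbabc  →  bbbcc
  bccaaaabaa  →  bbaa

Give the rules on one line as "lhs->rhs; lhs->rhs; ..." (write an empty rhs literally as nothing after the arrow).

  | acaabb => acabb => acbb => abb => cb => b
  | acbcbbb => abcbbb => ccbbb => cbbb => bbb
  | cccaa => ccca => ccc
  | acba => aba => ca => c

ab->c; ca->c; cb->b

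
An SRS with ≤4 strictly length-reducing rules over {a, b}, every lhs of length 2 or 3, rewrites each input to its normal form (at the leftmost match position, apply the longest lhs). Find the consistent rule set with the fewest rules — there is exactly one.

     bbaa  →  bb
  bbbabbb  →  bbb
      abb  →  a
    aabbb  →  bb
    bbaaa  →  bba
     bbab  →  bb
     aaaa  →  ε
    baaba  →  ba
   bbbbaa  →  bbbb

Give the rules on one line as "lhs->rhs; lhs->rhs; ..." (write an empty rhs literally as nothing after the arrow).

  | bbaa => bb
  | bbbabbb => bbbab => bbb
  | abb => a
  | aabbb => bb

aa->; aab->; ab->; abb->a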